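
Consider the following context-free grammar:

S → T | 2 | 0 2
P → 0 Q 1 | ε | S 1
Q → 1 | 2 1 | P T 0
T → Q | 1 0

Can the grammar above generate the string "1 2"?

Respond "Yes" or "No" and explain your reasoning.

No - no valid derivation exists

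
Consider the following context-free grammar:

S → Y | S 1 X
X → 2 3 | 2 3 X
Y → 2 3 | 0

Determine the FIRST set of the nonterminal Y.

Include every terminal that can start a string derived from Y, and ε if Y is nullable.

We compute FIRST(Y) using the standard algorithm.
FIRST(S) = {0, 2}
FIRST(X) = {2}
FIRST(Y) = {0, 2}
Therefore, FIRST(Y) = {0, 2}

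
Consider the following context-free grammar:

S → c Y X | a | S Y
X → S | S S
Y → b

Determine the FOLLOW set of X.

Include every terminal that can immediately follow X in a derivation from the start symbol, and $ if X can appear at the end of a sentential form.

We compute FOLLOW(X) using the standard algorithm.
FOLLOW(S) starts with {$}.
FIRST(S) = {a, c}
FIRST(X) = {a, c}
FIRST(Y) = {b}
FOLLOW(S) = {$, a, b, c}
FOLLOW(X) = {$, a, b, c}
FOLLOW(Y) = {$, a, b, c}
Therefore, FOLLOW(X) = {$, a, b, c}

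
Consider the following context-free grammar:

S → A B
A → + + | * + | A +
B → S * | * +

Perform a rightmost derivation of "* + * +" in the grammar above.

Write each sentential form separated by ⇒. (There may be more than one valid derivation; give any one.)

S ⇒ A B ⇒ A * + ⇒ * + * +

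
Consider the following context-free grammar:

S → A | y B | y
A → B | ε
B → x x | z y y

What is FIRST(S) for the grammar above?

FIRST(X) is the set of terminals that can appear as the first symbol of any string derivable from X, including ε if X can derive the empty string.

We compute FIRST(S) using the standard algorithm.
FIRST(A) = {x, z, ε}
FIRST(B) = {x, z}
FIRST(S) = {x, y, z, ε}
Therefore, FIRST(S) = {x, y, z, ε}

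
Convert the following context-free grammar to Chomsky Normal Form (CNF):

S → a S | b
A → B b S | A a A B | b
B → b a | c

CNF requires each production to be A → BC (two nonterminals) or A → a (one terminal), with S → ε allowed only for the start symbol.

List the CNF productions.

TA → a; S → b; TB → b; A → b; B → c; S → TA S; A → B X0; X0 → TB S; A → A X1; X1 → TA X2; X2 → A B; B → TB TA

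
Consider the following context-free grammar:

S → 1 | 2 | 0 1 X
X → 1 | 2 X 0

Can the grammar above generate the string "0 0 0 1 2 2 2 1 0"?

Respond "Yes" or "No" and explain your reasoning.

No - no valid derivation exists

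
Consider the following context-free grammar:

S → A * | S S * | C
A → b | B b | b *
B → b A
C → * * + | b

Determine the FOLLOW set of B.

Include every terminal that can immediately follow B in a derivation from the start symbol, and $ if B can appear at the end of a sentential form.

We compute FOLLOW(B) using the standard algorithm.
FOLLOW(S) starts with {$}.
FIRST(A) = {b}
FIRST(B) = {b}
FIRST(C) = {*, b}
FIRST(S) = {*, b}
FOLLOW(A) = {*, b}
FOLLOW(B) = {b}
FOLLOW(C) = {$, *, b}
FOLLOW(S) = {$, *, b}
Therefore, FOLLOW(B) = {b}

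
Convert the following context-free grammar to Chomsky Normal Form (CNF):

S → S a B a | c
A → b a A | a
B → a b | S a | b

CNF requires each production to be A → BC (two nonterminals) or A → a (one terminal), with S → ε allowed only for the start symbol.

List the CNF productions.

TA → a; S → c; TB → b; A → a; B → b; S → S X0; X0 → TA X1; X1 → B TA; A → TB X2; X2 → TA A; B → TA TB; B → S TA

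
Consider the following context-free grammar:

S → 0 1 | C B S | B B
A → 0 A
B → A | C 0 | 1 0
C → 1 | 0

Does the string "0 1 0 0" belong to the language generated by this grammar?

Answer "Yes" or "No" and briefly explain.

No - no valid derivation exists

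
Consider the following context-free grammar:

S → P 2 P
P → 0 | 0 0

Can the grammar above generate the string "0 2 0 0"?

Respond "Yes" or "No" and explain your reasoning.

Yes - a valid derivation exists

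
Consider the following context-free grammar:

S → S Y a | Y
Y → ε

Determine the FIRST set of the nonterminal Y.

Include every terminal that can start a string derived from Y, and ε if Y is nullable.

We compute FIRST(Y) using the standard algorithm.
FIRST(S) = {a, ε}
FIRST(Y) = {ε}
Therefore, FIRST(Y) = {ε}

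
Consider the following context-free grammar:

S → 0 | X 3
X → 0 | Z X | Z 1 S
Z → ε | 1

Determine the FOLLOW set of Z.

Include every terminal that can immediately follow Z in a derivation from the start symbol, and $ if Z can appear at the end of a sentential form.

We compute FOLLOW(Z) using the standard algorithm.
FOLLOW(S) starts with {$}.
FIRST(S) = {0, 1}
FIRST(X) = {0, 1}
FIRST(Z) = {1, ε}
FOLLOW(S) = {$, 3}
FOLLOW(X) = {3}
FOLLOW(Z) = {0, 1}
Therefore, FOLLOW(Z) = {0, 1}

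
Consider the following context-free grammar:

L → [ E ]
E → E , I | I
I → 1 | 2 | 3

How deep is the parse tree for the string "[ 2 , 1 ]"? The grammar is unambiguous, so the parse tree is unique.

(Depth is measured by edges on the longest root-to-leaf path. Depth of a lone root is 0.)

4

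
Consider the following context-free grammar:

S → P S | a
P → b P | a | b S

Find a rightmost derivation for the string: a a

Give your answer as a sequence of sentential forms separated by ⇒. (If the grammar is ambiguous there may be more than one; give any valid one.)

S ⇒ P S ⇒ P a ⇒ a a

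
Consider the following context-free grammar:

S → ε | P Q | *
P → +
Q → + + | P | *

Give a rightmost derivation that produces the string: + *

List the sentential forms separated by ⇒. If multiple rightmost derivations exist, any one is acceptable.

S ⇒ P Q ⇒ P * ⇒ + *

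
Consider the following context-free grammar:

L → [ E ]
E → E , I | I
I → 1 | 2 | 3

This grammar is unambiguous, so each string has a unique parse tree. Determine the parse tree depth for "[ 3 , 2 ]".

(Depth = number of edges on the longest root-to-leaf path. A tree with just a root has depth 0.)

4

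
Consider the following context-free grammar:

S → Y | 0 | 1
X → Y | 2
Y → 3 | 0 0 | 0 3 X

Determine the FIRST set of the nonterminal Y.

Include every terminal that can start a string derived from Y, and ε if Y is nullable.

We compute FIRST(Y) using the standard algorithm.
FIRST(S) = {0, 1, 3}
FIRST(X) = {0, 2, 3}
FIRST(Y) = {0, 3}
Therefore, FIRST(Y) = {0, 3}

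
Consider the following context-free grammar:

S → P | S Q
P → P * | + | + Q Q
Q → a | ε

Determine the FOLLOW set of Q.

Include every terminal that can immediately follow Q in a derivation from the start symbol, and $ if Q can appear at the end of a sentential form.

We compute FOLLOW(Q) using the standard algorithm.
FOLLOW(S) starts with {$}.
FIRST(P) = {+}
FIRST(Q) = {a, ε}
FIRST(S) = {+}
FOLLOW(P) = {$, *, a}
FOLLOW(Q) = {$, *, a}
FOLLOW(S) = {$, a}
Therefore, FOLLOW(Q) = {$, *, a}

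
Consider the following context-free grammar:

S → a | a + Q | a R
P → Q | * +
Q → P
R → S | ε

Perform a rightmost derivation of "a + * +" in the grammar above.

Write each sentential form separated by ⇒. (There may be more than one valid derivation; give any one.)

S ⇒ a + Q ⇒ a + P ⇒ a + * +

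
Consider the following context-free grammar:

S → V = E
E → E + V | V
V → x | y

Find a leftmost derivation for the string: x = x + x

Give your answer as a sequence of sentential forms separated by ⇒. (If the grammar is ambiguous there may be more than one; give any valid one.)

S ⇒ V = E ⇒ x = E ⇒ x = E + V ⇒ x = V + V ⇒ x = x + V ⇒ x = x + x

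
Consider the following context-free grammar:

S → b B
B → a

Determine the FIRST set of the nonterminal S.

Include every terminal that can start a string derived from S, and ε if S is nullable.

We compute FIRST(S) using the standard algorithm.
FIRST(B) = {a}
FIRST(S) = {b}
Therefore, FIRST(S) = {b}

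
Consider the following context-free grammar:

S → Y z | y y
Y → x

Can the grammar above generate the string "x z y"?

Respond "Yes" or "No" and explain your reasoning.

No - no valid derivation exists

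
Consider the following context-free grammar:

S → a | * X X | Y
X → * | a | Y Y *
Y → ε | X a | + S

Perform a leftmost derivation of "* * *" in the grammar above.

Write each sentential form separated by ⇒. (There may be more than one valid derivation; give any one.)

S ⇒ * X X ⇒ * Y Y * X ⇒ * Y * X ⇒ * * X ⇒ * * *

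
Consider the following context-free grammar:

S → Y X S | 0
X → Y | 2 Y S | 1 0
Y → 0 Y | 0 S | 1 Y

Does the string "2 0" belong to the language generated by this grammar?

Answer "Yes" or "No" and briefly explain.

No - no valid derivation exists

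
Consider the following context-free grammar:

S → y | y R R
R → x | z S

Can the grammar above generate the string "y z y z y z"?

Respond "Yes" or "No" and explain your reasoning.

No - no valid derivation exists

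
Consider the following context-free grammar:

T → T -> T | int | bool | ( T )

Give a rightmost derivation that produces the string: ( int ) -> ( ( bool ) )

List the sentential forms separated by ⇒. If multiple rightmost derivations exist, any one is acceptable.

T ⇒ T -> T ⇒ T -> ( T ) ⇒ T -> ( ( T ) ) ⇒ T -> ( ( bool ) ) ⇒ ( T ) -> ( ( bool ) ) ⇒ ( int ) -> ( ( bool ) )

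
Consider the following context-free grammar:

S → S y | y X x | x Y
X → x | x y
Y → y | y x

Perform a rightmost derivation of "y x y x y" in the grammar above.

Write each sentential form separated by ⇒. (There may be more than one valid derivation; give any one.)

S ⇒ S y ⇒ y X x y ⇒ y x y x y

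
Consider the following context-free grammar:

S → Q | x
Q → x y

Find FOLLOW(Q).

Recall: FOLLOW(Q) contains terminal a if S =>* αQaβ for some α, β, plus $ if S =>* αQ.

We compute FOLLOW(Q) using the standard algorithm.
FOLLOW(S) starts with {$}.
FIRST(Q) = {x}
FIRST(S) = {x}
FOLLOW(Q) = {$}
FOLLOW(S) = {$}
Therefore, FOLLOW(Q) = {$}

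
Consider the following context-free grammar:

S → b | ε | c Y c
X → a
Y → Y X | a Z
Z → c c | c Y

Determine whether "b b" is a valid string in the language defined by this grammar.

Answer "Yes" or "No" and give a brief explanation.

No - no valid derivation exists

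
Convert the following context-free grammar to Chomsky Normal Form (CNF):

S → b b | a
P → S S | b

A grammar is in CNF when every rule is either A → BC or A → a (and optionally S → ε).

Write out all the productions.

TB → b; S → a; P → b; S → TB TB; P → S S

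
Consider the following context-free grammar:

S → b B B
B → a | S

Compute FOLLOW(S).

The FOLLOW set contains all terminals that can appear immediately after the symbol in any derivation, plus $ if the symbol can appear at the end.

We compute FOLLOW(S) using the standard algorithm.
FOLLOW(S) starts with {$}.
FIRST(B) = {a, b}
FIRST(S) = {b}
FOLLOW(B) = {$, a, b}
FOLLOW(S) = {$, a, b}
Therefore, FOLLOW(S) = {$, a, b}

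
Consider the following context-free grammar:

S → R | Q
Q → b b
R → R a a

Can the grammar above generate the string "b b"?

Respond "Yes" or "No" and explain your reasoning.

Yes - a valid derivation exists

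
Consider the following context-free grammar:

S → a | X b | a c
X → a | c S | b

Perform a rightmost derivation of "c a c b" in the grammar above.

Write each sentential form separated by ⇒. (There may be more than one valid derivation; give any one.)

S ⇒ X b ⇒ c S b ⇒ c a c b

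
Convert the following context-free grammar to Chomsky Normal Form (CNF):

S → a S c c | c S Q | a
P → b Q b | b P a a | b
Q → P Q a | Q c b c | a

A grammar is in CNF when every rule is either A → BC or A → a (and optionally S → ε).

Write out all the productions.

TA → a; TC → c; S → a; TB → b; P → b; Q → a; S → TA X0; X0 → S X1; X1 → TC TC; S → TC X2; X2 → S Q; P → TB X3; X3 → Q TB; P → TB X4; X4 → P X5; X5 → TA TA; Q → P X6; X6 → Q TA; Q → Q X7; X7 → TC X8; X8 → TB TC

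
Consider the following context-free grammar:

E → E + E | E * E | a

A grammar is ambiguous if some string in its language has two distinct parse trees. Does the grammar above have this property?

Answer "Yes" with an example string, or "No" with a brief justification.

Yes - the string 'a + a + a + a * a' has two distinct parse trees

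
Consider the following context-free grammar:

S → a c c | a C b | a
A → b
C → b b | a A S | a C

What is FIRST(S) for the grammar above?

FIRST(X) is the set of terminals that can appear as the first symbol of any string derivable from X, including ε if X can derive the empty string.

We compute FIRST(S) using the standard algorithm.
FIRST(A) = {b}
FIRST(C) = {a, b}
FIRST(S) = {a}
Therefore, FIRST(S) = {a}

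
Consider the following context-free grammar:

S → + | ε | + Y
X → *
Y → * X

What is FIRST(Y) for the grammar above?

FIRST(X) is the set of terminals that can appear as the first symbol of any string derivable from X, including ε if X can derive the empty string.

We compute FIRST(Y) using the standard algorithm.
FIRST(S) = {+, ε}
FIRST(X) = {*}
FIRST(Y) = {*}
Therefore, FIRST(Y) = {*}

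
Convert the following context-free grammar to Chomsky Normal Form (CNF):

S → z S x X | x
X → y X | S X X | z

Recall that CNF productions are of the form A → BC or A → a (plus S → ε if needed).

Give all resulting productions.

TZ → z; TX → x; S → x; TY → y; X → z; S → TZ X0; X0 → S X1; X1 → TX X; X → TY X; X → S X2; X2 → X X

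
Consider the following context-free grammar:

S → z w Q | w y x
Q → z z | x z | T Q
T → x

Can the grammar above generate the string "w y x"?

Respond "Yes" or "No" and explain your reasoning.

Yes - a valid derivation exists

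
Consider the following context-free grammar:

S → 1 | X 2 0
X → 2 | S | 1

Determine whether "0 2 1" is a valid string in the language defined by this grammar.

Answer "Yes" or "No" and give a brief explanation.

No - no valid derivation exists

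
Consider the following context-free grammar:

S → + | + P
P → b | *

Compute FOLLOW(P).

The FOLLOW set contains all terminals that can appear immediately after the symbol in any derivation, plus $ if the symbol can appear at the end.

We compute FOLLOW(P) using the standard algorithm.
FOLLOW(S) starts with {$}.
FIRST(P) = {*, b}
FIRST(S) = {+}
FOLLOW(P) = {$}
FOLLOW(S) = {$}
Therefore, FOLLOW(P) = {$}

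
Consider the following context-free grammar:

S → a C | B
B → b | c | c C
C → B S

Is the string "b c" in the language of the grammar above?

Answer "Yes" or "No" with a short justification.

No - no valid derivation exists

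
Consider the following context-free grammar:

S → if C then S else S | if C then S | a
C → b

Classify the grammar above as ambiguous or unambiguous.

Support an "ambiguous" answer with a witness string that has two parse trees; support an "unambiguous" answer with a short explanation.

Ambiguous - the string 'if b then if b then a else a' has two distinct parse trees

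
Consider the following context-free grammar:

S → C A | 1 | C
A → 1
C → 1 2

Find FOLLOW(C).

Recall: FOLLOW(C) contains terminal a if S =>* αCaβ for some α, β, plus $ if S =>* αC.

We compute FOLLOW(C) using the standard algorithm.
FOLLOW(S) starts with {$}.
FIRST(A) = {1}
FIRST(C) = {1}
FIRST(S) = {1}
FOLLOW(A) = {$}
FOLLOW(C) = {$, 1}
FOLLOW(S) = {$}
Therefore, FOLLOW(C) = {$, 1}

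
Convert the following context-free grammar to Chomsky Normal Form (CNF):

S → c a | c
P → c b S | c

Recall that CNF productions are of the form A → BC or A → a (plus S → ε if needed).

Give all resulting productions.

TC → c; TA → a; S → c; TB → b; P → c; S → TC TA; P → TC X0; X0 → TB S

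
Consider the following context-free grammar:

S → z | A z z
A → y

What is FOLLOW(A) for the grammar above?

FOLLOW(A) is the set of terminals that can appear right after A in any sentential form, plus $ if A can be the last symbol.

We compute FOLLOW(A) using the standard algorithm.
FOLLOW(S) starts with {$}.
FIRST(A) = {y}
FIRST(S) = {y, z}
FOLLOW(A) = {z}
FOLLOW(S) = {$}
Therefore, FOLLOW(A) = {z}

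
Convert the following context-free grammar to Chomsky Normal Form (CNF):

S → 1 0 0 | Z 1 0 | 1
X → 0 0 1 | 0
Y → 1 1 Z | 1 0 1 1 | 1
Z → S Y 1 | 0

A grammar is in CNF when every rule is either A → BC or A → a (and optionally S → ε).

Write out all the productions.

T1 → 1; T0 → 0; S → 1; X → 0; Y → 1; Z → 0; S → T1 X0; X0 → T0 T0; S → Z X1; X1 → T1 T0; X → T0 X2; X2 → T0 T1; Y → T1 X3; X3 → T1 Z; Y → T1 X4; X4 → T0 X5; X5 → T1 T1; Z → S X6; X6 → Y T1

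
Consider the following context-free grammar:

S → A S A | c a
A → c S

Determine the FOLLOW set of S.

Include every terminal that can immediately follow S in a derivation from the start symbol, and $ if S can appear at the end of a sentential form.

We compute FOLLOW(S) using the standard algorithm.
FOLLOW(S) starts with {$}.
FIRST(A) = {c}
FIRST(S) = {c}
FOLLOW(A) = {$, c}
FOLLOW(S) = {$, c}
Therefore, FOLLOW(S) = {$, c}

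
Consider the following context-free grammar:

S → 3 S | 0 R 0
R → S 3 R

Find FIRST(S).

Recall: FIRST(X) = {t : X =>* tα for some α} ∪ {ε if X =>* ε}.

We compute FIRST(S) using the standard algorithm.
FIRST(R) = {0, 3}
FIRST(S) = {0, 3}
Therefore, FIRST(S) = {0, 3}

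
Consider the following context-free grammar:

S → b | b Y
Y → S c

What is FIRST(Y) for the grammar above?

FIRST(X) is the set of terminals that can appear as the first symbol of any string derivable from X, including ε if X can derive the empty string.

We compute FIRST(Y) using the standard algorithm.
FIRST(S) = {b}
FIRST(Y) = {b}
Therefore, FIRST(Y) = {b}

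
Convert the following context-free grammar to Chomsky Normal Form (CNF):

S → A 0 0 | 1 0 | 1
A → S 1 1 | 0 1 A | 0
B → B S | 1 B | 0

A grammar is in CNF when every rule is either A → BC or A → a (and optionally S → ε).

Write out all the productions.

T0 → 0; T1 → 1; S → 1; A → 0; B → 0; S → A X0; X0 → T0 T0; S → T1 T0; A → S X1; X1 → T1 T1; A → T0 X2; X2 → T1 A; B → B S; B → T1 B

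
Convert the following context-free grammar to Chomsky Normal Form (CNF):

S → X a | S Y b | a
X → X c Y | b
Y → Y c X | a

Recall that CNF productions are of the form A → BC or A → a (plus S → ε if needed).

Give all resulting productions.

TA → a; TB → b; S → a; TC → c; X → b; Y → a; S → X TA; S → S X0; X0 → Y TB; X → X X1; X1 → TC Y; Y → Y X2; X2 → TC X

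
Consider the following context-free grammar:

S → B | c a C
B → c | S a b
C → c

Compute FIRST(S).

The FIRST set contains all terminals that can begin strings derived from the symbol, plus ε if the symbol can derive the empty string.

We compute FIRST(S) using the standard algorithm.
FIRST(B) = {c}
FIRST(C) = {c}
FIRST(S) = {c}
Therefore, FIRST(S) = {c}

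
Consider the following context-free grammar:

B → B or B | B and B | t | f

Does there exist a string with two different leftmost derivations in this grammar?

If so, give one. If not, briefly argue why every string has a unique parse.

Yes - the string 't or f and f or f or t and f' has two distinct leftmost derivations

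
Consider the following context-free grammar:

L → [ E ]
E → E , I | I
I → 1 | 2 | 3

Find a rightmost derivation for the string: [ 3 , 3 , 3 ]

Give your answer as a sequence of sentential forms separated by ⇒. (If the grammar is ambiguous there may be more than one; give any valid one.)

L ⇒ [ E ] ⇒ [ E , I ] ⇒ [ E , 3 ] ⇒ [ E , I , 3 ] ⇒ [ E , 3 , 3 ] ⇒ [ I , 3 , 3 ] ⇒ [ 3 , 3 , 3 ]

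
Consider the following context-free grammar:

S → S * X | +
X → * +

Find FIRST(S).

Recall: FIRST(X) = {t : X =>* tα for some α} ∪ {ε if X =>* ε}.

We compute FIRST(S) using the standard algorithm.
FIRST(S) = {+}
FIRST(X) = {*}
Therefore, FIRST(S) = {+}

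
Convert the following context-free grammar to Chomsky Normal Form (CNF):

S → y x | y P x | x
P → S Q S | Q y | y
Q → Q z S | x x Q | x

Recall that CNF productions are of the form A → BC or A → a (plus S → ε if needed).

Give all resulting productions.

TY → y; TX → x; S → x; P → y; TZ → z; Q → x; S → TY TX; S → TY X0; X0 → P TX; P → S X1; X1 → Q S; P → Q TY; Q → Q X2; X2 → TZ S; Q → TX X3; X3 → TX Q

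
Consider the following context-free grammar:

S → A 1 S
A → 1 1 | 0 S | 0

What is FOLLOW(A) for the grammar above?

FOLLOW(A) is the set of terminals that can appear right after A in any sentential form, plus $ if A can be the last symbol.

We compute FOLLOW(A) using the standard algorithm.
FOLLOW(S) starts with {$}.
FIRST(A) = {0, 1}
FIRST(S) = {0, 1}
FOLLOW(A) = {1}
FOLLOW(S) = {$, 1}
Therefore, FOLLOW(A) = {1}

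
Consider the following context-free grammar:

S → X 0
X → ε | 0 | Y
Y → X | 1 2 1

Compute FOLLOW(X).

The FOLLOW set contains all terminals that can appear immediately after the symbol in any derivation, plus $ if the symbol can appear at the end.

We compute FOLLOW(X) using the standard algorithm.
FOLLOW(S) starts with {$}.
FIRST(S) = {0, 1}
FIRST(X) = {0, 1, ε}
FIRST(Y) = {0, 1, ε}
FOLLOW(S) = {$}
FOLLOW(X) = {0}
FOLLOW(Y) = {0}
Therefore, FOLLOW(X) = {0}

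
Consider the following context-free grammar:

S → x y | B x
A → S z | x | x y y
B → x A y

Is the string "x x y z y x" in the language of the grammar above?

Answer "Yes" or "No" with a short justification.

Yes - a valid derivation exists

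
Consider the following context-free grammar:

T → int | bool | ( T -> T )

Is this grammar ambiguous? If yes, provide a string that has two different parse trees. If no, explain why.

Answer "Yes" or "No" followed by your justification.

No - the grammar is unambiguous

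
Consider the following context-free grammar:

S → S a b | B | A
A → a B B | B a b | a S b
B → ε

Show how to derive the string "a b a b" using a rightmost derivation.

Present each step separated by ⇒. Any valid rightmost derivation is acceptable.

S ⇒ S a b ⇒ S a b a b ⇒ B a b a b ⇒ a b a b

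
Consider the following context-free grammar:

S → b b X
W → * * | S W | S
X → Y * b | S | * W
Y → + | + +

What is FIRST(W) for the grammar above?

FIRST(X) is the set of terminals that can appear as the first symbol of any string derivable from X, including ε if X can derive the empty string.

We compute FIRST(W) using the standard algorithm.
FIRST(S) = {b}
FIRST(W) = {*, b}
FIRST(X) = {*, +, b}
FIRST(Y) = {+}
Therefore, FIRST(W) = {*, b}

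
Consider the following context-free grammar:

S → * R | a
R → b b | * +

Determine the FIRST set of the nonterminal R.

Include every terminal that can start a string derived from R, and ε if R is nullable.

We compute FIRST(R) using the standard algorithm.
FIRST(R) = {*, b}
FIRST(S) = {*, a}
Therefore, FIRST(R) = {*, b}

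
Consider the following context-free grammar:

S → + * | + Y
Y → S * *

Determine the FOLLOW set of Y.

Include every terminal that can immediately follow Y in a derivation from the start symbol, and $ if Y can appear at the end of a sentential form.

We compute FOLLOW(Y) using the standard algorithm.
FOLLOW(S) starts with {$}.
FIRST(S) = {+}
FIRST(Y) = {+}
FOLLOW(S) = {$, *}
FOLLOW(Y) = {$, *}
Therefore, FOLLOW(Y) = {$, *}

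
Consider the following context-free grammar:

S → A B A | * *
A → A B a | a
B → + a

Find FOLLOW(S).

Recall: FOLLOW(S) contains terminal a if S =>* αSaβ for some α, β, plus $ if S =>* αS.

We compute FOLLOW(S) using the standard algorithm.
FOLLOW(S) starts with {$}.
FIRST(A) = {a}
FIRST(B) = {+}
FIRST(S) = {*, a}
FOLLOW(A) = {$, +}
FOLLOW(B) = {a}
FOLLOW(S) = {$}
Therefore, FOLLOW(S) = {$}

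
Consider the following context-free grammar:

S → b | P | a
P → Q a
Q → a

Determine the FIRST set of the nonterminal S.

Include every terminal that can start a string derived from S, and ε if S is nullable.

We compute FIRST(S) using the standard algorithm.
FIRST(P) = {a}
FIRST(Q) = {a}
FIRST(S) = {a, b}
Therefore, FIRST(S) = {a, b}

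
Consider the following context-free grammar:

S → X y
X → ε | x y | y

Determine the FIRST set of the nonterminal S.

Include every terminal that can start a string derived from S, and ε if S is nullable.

We compute FIRST(S) using the standard algorithm.
FIRST(S) = {x, y}
FIRST(X) = {x, y, ε}
Therefore, FIRST(S) = {x, y}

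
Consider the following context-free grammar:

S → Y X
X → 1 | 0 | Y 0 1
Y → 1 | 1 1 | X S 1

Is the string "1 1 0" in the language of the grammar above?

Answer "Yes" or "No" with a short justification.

Yes - a valid derivation exists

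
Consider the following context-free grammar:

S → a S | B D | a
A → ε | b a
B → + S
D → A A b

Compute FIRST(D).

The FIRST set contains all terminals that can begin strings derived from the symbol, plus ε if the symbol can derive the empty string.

We compute FIRST(D) using the standard algorithm.
FIRST(A) = {b, ε}
FIRST(B) = {+}
FIRST(D) = {b}
FIRST(S) = {+, a}
Therefore, FIRST(D) = {b}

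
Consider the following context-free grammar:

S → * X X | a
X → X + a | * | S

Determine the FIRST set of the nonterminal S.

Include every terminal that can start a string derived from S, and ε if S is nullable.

We compute FIRST(S) using the standard algorithm.
FIRST(S) = {*, a}
FIRST(X) = {*, a}
Therefore, FIRST(S) = {*, a}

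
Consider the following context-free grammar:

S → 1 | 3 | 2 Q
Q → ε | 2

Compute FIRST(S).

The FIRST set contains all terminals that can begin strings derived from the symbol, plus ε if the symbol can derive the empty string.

We compute FIRST(S) using the standard algorithm.
FIRST(Q) = {2, ε}
FIRST(S) = {1, 2, 3}
Therefore, FIRST(S) = {1, 2, 3}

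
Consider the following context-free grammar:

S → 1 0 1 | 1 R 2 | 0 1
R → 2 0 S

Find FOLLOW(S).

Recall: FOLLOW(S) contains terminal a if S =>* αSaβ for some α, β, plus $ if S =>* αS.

We compute FOLLOW(S) using the standard algorithm.
FOLLOW(S) starts with {$}.
FIRST(R) = {2}
FIRST(S) = {0, 1}
FOLLOW(R) = {2}
FOLLOW(S) = {$, 2}
Therefore, FOLLOW(S) = {$, 2}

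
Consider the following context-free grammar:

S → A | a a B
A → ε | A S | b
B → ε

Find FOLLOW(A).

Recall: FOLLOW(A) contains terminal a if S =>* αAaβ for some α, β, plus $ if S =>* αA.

We compute FOLLOW(A) using the standard algorithm.
FOLLOW(S) starts with {$}.
FIRST(A) = {a, b, ε}
FIRST(B) = {ε}
FIRST(S) = {a, b, ε}
FOLLOW(A) = {$, a, b}
FOLLOW(B) = {$, a, b}
FOLLOW(S) = {$, a, b}
Therefore, FOLLOW(A) = {$, a, b}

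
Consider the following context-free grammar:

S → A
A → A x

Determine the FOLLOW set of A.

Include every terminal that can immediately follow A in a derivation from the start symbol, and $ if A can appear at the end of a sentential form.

We compute FOLLOW(A) using the standard algorithm.
FOLLOW(S) starts with {$}.
FIRST(A) = {}
FIRST(S) = {}
FOLLOW(A) = {$, x}
FOLLOW(S) = {$}
Therefore, FOLLOW(A) = {$, x}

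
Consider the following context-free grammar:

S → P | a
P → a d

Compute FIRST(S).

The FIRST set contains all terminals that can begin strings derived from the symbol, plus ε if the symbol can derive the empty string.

We compute FIRST(S) using the standard algorithm.
FIRST(P) = {a}
FIRST(S) = {a}
Therefore, FIRST(S) = {a}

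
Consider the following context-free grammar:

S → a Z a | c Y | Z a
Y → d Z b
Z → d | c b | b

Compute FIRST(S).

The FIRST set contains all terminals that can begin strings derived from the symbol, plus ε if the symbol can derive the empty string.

We compute FIRST(S) using the standard algorithm.
FIRST(S) = {a, b, c, d}
FIRST(Y) = {d}
FIRST(Z) = {b, c, d}
Therefore, FIRST(S) = {a, b, c, d}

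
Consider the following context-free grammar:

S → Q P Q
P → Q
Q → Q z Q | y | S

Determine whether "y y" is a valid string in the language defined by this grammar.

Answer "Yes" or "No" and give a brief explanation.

No - no valid derivation exists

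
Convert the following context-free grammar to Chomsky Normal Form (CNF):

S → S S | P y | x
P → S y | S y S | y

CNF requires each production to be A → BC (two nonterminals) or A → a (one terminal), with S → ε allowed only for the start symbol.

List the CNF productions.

TY → y; S → x; P → y; S → S S; S → P TY; P → S TY; P → S X0; X0 → TY S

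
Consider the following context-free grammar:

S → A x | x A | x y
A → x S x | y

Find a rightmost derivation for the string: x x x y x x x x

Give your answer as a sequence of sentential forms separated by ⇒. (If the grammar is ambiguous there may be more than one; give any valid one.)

S ⇒ A x ⇒ x S x x ⇒ x A x x x ⇒ x x S x x x x ⇒ x x x y x x x x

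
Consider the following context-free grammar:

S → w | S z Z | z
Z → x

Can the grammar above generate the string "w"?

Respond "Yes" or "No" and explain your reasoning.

Yes - a valid derivation exists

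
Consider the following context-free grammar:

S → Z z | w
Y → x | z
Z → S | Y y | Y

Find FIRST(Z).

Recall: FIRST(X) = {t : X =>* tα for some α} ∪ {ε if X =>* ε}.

We compute FIRST(Z) using the standard algorithm.
FIRST(S) = {w, x, z}
FIRST(Y) = {x, z}
FIRST(Z) = {w, x, z}
Therefore, FIRST(Z) = {w, x, z}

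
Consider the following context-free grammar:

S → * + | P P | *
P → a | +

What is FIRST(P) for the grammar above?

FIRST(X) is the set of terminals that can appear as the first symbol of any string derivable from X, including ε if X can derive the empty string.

We compute FIRST(P) using the standard algorithm.
FIRST(P) = {+, a}
FIRST(S) = {*, +, a}
Therefore, FIRST(P) = {+, a}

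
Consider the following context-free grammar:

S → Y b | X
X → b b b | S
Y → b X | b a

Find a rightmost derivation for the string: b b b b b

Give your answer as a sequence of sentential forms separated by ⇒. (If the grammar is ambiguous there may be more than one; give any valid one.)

S ⇒ Y b ⇒ b X b ⇒ b b b b b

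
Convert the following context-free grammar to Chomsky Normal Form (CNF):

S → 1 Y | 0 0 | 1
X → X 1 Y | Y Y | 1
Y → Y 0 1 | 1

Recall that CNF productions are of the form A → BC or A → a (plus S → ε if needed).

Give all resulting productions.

T1 → 1; T0 → 0; S → 1; X → 1; Y → 1; S → T1 Y; S → T0 T0; X → X X0; X0 → T1 Y; X → Y Y; Y → Y X1; X1 → T0 T1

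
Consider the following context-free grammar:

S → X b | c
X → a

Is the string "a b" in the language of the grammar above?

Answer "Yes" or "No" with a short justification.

Yes - a valid derivation exists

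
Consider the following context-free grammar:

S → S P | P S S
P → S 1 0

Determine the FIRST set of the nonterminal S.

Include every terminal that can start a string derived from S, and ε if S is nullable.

We compute FIRST(S) using the standard algorithm.
FIRST(P) = {}
FIRST(S) = {}
Therefore, FIRST(S) = {}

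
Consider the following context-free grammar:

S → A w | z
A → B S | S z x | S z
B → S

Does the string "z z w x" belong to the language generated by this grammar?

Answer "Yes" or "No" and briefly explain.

No - no valid derivation exists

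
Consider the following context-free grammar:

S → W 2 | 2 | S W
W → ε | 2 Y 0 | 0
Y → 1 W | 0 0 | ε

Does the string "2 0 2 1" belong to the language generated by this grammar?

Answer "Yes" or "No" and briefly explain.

No - no valid derivation exists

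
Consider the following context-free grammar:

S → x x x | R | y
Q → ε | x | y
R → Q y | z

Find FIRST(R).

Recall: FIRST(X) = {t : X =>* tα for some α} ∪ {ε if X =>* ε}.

We compute FIRST(R) using the standard algorithm.
FIRST(Q) = {x, y, ε}
FIRST(R) = {x, y, z}
FIRST(S) = {x, y, z}
Therefore, FIRST(R) = {x, y, z}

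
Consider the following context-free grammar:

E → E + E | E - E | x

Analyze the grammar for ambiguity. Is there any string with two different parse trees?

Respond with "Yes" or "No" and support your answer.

Yes - the string 'x - x + x - x' has two distinct parse trees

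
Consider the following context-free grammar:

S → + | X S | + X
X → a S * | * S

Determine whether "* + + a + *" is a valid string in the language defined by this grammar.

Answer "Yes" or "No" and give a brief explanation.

Yes - a valid derivation exists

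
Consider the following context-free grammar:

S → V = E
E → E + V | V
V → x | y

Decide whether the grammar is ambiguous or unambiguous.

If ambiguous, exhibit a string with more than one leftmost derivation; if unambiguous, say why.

Unambiguous - every string in the language has a unique leftmost derivation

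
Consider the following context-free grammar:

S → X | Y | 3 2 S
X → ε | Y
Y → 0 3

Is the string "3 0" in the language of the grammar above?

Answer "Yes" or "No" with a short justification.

No - no valid derivation exists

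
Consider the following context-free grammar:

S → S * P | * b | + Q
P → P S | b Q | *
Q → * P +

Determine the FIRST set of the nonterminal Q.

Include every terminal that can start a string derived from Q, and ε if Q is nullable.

We compute FIRST(Q) using the standard algorithm.
FIRST(P) = {*, b}
FIRST(Q) = {*}
FIRST(S) = {*, +}
Therefore, FIRST(Q) = {*}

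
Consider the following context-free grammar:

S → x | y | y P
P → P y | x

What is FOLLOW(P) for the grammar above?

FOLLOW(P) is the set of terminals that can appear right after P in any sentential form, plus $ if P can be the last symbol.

We compute FOLLOW(P) using the standard algorithm.
FOLLOW(S) starts with {$}.
FIRST(P) = {x}
FIRST(S) = {x, y}
FOLLOW(P) = {$, y}
FOLLOW(S) = {$}
Therefore, FOLLOW(P) = {$, y}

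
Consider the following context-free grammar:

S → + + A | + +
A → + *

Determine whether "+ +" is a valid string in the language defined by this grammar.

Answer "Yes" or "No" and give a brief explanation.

Yes - a valid derivation exists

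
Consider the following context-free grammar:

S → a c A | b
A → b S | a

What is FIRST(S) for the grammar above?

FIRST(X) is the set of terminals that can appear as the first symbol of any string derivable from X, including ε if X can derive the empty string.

We compute FIRST(S) using the standard algorithm.
FIRST(A) = {a, b}
FIRST(S) = {a, b}
Therefore, FIRST(S) = {a, b}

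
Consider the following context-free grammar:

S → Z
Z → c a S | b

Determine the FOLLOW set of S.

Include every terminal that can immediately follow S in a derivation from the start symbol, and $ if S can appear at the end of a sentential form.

We compute FOLLOW(S) using the standard algorithm.
FOLLOW(S) starts with {$}.
FIRST(S) = {b, c}
FIRST(Z) = {b, c}
FOLLOW(S) = {$}
FOLLOW(Z) = {$}
Therefore, FOLLOW(S) = {$}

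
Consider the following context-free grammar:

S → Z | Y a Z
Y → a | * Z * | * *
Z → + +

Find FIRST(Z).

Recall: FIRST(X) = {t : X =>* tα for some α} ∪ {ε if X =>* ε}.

We compute FIRST(Z) using the standard algorithm.
FIRST(S) = {*, +, a}
FIRST(Y) = {*, a}
FIRST(Z) = {+}
Therefore, FIRST(Z) = {+}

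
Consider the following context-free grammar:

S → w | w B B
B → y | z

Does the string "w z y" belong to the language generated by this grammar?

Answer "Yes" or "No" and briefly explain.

Yes - a valid derivation exists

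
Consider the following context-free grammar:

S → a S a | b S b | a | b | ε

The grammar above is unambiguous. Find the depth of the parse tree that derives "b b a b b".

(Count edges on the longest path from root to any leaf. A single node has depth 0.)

3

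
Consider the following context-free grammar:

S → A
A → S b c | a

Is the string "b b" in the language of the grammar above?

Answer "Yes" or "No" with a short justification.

No - no valid derivation exists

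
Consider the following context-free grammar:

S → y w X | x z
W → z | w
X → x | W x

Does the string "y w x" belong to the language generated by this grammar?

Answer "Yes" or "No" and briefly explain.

Yes - a valid derivation exists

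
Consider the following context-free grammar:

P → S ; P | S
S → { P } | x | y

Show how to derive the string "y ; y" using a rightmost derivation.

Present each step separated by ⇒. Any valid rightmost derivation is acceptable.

P ⇒ S ; P ⇒ S ; S ⇒ S ; y ⇒ y ; y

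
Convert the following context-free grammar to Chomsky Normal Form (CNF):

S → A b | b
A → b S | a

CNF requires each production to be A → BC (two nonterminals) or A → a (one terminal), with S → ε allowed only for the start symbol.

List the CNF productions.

TB → b; S → b; A → a; S → A TB; A → TB S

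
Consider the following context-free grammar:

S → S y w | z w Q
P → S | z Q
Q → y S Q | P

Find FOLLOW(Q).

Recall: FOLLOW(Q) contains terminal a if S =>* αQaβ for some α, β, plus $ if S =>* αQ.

We compute FOLLOW(Q) using the standard algorithm.
FOLLOW(S) starts with {$}.
FIRST(P) = {z}
FIRST(Q) = {y, z}
FIRST(S) = {z}
FOLLOW(P) = {$, y, z}
FOLLOW(Q) = {$, y, z}
FOLLOW(S) = {$, y, z}
Therefore, FOLLOW(Q) = {$, y, z}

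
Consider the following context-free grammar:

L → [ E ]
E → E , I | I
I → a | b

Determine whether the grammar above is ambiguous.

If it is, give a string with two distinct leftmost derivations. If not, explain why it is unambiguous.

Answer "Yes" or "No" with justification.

No - the grammar is unambiguous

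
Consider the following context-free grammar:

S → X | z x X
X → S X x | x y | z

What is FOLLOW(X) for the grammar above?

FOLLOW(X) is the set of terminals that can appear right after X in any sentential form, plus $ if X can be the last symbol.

We compute FOLLOW(X) using the standard algorithm.
FOLLOW(S) starts with {$}.
FIRST(S) = {x, z}
FIRST(X) = {x, z}
FOLLOW(S) = {$, x, z}
FOLLOW(X) = {$, x, z}
Therefore, FOLLOW(X) = {$, x, z}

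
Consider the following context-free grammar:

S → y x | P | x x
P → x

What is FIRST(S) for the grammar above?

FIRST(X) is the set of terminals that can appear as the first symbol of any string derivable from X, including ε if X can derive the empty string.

We compute FIRST(S) using the standard algorithm.
FIRST(P) = {x}
FIRST(S) = {x, y}
Therefore, FIRST(S) = {x, y}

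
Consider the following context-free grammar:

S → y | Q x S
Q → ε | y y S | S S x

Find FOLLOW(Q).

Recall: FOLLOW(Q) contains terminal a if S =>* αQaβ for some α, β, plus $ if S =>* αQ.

We compute FOLLOW(Q) using the standard algorithm.
FOLLOW(S) starts with {$}.
FIRST(Q) = {x, y, ε}
FIRST(S) = {x, y}
FOLLOW(Q) = {x}
FOLLOW(S) = {$, x, y}
Therefore, FOLLOW(Q) = {x}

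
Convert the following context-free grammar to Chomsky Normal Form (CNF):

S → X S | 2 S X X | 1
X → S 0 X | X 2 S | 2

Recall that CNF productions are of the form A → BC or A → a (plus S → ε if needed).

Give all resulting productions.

T2 → 2; S → 1; T0 → 0; X → 2; S → X S; S → T2 X0; X0 → S X1; X1 → X X; X → S X2; X2 → T0 X; X → X X3; X3 → T2 S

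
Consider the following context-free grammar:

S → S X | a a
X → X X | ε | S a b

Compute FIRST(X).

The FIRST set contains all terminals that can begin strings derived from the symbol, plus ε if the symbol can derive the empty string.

We compute FIRST(X) using the standard algorithm.
FIRST(S) = {a}
FIRST(X) = {a, ε}
Therefore, FIRST(X) = {a, ε}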